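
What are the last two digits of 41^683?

Square-and-reduce mod 100: 41^1≡41, 41^2≡81, 41^4≡61, 41^8≡21, 41^16≡41, 41^32≡81, 41^64≡61, 41^128≡21, 41^256≡41, 41^512≡81.
683 = 1 + 2 + 8 + 32 + 128 + 512, so 41^683 ≡ 41·81·21·81·21·81 ≡ 21 (mod 100).

21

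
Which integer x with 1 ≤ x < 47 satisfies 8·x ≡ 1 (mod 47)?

47 = 5·8 + 7
8 = 1·7 + 1
7 = 7·1 + 0
Back-substituting gives 8·6 ≡ 1 (mod 47).

6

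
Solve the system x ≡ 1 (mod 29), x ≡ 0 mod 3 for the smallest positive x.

30

x ≡ 0 (mod 3) gives x ∈ {0, 3, 6, 9, 12, 15, 18, 21, …}.
The first of these with x mod 29 = 1 is 30.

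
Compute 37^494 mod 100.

Square-and-reduce mod 100: 37^1≡37, 37^2≡69, 37^4≡61, 37^8≡21, 37^16≡41, 37^32≡81, 37^64≡61, 37^128≡21, 37^256≡41.
Since 494 = 2 + 4 + 8 + 32 + 64 + 128 + 256 in binary, 37^494 ≡ 69·61·21·81·61·21·41 ≡ 89 (mod 100).

89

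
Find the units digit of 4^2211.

4

The units digit of 4^n cycles with period 2: 4, 6, …
2211 mod 2 = 1, so the last digit matches 4^1 = 4.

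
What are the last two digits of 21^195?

Square-and-reduce mod 100: 21^1≡21, 21^2≡41, 21^4≡81, 21^8≡61, 21^16≡21, 21^32≡41, 21^64≡81, 21^128≡61.
195 = 1 + 2 + 64 + 128, so 21^195 ≡ 21·41·81·61 ≡ 1 (mod 100).

01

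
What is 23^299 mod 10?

Powers of 3 mod 10 repeat with period 4: 3, 9, 7, 1.
299 leaves remainder 3 on division by 4, so 23^299 ends in 7.

7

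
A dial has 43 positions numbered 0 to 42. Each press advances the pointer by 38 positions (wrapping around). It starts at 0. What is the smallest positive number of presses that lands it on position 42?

The inverse of 38 mod 43 is 17 (since 38·17 = 646 ≡ 1).
Multiplying both sides by 17: x ≡ 17·42 = 714 ≡ 26 (mod 43).

26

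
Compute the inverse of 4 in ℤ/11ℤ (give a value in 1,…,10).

3

4·3 = 12 = 1·11 + 1, so 4⁻¹ ≡ 3 (mod 11).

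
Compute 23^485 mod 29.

Square-and-reduce mod 29: 23^1≡23, 23^2≡7, 23^4≡20, 23^8≡23, 23^16≡7, 23^32≡20, 23^64≡23, 23^128≡7, 23^256≡20.
485 = 1 + 4 + 32 + 64 + 128 + 256, so 23^485 ≡ 23·20·20·23·7·20 ≡ 7 (mod 29).

7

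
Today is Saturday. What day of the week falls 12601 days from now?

12601 = 1800·7 + 1, so 12601 mod 7 = 1.
Saturday + 1 day → Sunday.

Sunday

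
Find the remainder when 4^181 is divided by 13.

Successive squares of 4 mod 13: 4^1≡4, 4^2≡3, 4^4≡9, 4^8≡3, 4^16≡9, 4^32≡3, 4^64≡9, 4^128≡3.
Since 181 = 1 + 4 + 16 + 32 + 128 in binary, 4^181 ≡ 4·9·9·3·3 ≡ 4 (mod 13).

4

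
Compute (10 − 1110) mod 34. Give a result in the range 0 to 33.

1110 − 32·34 = 22, so 1110 ≡ 22 (mod 34).
(10 − 22) mod 34 = 22.

22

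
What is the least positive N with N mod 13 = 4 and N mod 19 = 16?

x ≡ 4 (mod 13) gives x ∈ {4, 17, 30, 43, 56, 69, 82, 95, …}.
The first of these with x mod 19 = 16 is 225.

225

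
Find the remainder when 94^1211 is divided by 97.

72

By repeated squaring mod 97: 94^1≡94, 94^2≡9, 94^4≡81, 94^8≡62, 94^16≡61, 94^32≡35, 94^64≡61, 94^128≡35, 94^256≡61, 94^512≡35, 94^1024≡61.
Since 1211 = 1 + 2 + 8 + 16 + 32 + 128 + 1024 in binary, 94^1211 ≡ 94·9·62·61·35·35·61 ≡ 72 (mod 97).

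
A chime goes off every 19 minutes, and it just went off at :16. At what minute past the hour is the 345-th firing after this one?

31

345·19 = 6555.
Dividing 6555 by 60 gives quotient 109 and remainder 15.
(16 + 15) mod 60 = 31.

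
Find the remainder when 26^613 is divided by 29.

Square-and-reduce mod 29: 26^1≡26, 26^2≡9, 26^4≡23, 26^8≡7, 26^16≡20, 26^32≡23, 26^64≡7, 26^128≡20, 26^256≡23, 26^512≡7.
613 = 1 + 4 + 32 + 64 + 512, so 26^613 ≡ 26·23·23·7·7 ≡ 15 (mod 29).

15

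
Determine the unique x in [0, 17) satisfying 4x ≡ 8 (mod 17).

4⁻¹ ≡ 13 (mod 17) because 4·13 = 52 = 3·17 + 1.
So x ≡ 13·8 = 104 ≡ 2 (mod 17).
Check: 4·2 = 8 = 0·17 + 8.

2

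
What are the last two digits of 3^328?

Successive squares of 3 mod 100: 3^1≡3, 3^2≡9, 3^4≡81, 3^8≡61, 3^16≡21, 3^32≡41, 3^64≡81, 3^128≡61, 3^256≡21.
328 = 8 + 64 + 256, so 3^328 ≡ 61·81·21 ≡ 61 (mod 100).

61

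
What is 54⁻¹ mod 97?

9

97 = 1·54 + 43
54 = 1·43 + 11
43 = 3·11 + 10
11 = 1·10 + 1
10 = 10·1 + 0
Back-substituting gives 54·9 ≡ 1 (mod 97).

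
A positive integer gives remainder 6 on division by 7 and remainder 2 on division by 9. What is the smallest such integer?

x ≡ 6 (mod 7) gives x ∈ {6, 13, 20}.
The first of these with x mod 9 = 2 is 20.

20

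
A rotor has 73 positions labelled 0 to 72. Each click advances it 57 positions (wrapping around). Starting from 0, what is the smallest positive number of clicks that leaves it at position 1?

73 = 1·57 + 16
57 = 3·16 + 9
16 = 1·9 + 7
9 = 1·7 + 2
7 = 3·2 + 1
2 = 2·1 + 0
Back-substituting gives 57·41 ≡ 1 (mod 73).

41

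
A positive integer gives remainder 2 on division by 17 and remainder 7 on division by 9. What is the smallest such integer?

70

Since 9·2 ≡ 1 (mod 17), take x = 7 + 9·((2−7)·2 mod 17) = 7 + 9·7 = 70.
Check: 70 mod 17 = 2, 70 mod 9 = 7.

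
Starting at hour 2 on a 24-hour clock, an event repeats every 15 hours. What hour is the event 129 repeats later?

129·15 = 1935.
Dividing 1935 by 24 gives quotient 80 and remainder 15.
(2 + 15) mod 24 = 17.

17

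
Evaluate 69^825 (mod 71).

By repeated squaring mod 71: 69^1≡69, 69^2≡4, 69^4≡16, 69^8≡43, 69^16≡3, 69^32≡9, 69^64≡10, 69^128≡29, 69^256≡60, 69^512≡50.
Since 825 = 1 + 8 + 16 + 32 + 256 + 512 in binary, 69^825 ≡ 69·43·3·9·60·50 ≡ 23 (mod 71).

23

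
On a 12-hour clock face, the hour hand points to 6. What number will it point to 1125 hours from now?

1125 − 93·12 = 9, so 1125 ≡ 9 (mod 12).
6 + 9 → 3 on a 12-hour dial.

3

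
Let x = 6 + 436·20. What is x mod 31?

436·20 = 8720.
8720 mod 31 = 9 (since 281·31 = 8711).
(6 + 9) mod 31 = 15.

15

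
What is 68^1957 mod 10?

8

Powers of 8 mod 10 repeat with period 4: 8, 4, 2, 6.
1957 leaves remainder 1 on division by 4, so 68^1957 ends in 8.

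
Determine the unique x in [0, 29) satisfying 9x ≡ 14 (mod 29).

8

The inverse of 9 mod 29 is 13 (since 9·13 = 117 ≡ 1).
So x ≡ 13·14 = 182 ≡ 8 (mod 29).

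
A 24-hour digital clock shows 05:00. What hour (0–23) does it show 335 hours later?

4

335 = 13·24 + 23, so 335 mod 24 = 23.
(5 + 23) mod 24 = 4.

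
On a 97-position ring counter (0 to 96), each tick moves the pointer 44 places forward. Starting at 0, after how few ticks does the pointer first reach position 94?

The inverse of 44 mod 97 is 86 (since 44·86 = 3784 ≡ 1).
Multiplying both sides by 86: x ≡ 86·94 = 8084 ≡ 33 (mod 97).

33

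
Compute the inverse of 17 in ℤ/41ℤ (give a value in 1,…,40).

17·29 = 493 = 12·41 + 1, so 17⁻¹ ≡ 29 (mod 41).

29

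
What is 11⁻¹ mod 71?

13

11·13 = 143 = 2·71 + 1, so 11⁻¹ ≡ 13 (mod 71).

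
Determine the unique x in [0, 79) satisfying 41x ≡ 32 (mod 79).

The inverse of 41 mod 79 is 27 (since 41·27 = 1107 ≡ 1).
Multiplying both sides by 27: x ≡ 27·32 = 864 ≡ 74 (mod 79).

74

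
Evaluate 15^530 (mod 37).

Square-and-reduce mod 37: 15^1≡15, 15^2≡3, 15^4≡9, 15^8≡7, 15^16≡12, 15^32≡33, 15^64≡16, 15^128≡34, 15^256≡9, 15^512≡7.
530 = 2 + 16 + 512, so 15^530 ≡ 3·12·7 ≡ 30 (mod 37).

30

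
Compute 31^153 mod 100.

91

Square-and-reduce mod 100: 31^1≡31, 31^2≡61, 31^4≡21, 31^8≡41, 31^16≡81, 31^32≡61, 31^64≡21, 31^128≡41.
Since 153 = 1 + 8 + 16 + 128 in binary, 31^153 ≡ 31·41·81·41 ≡ 91 (mod 100).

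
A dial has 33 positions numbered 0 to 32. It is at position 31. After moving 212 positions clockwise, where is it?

12

212 − 6·33 = 14, so 212 ≡ 14 (mod 33).
(31 + 14) mod 33 = 12.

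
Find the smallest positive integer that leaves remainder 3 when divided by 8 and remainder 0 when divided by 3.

3

Since 3·3 ≡ 1 (mod 8), take x = 0 + 3·((3−0)·3 mod 8) = 0 + 3·1 = 3.
Check: 3 mod 8 = 3, 3 mod 3 = 0.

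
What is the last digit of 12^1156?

The units digit of 12^n cycles with period 4: 2, 4, 8, 6, …
1156 leaves remainder 0 on division by 4, so 12^1156 ends in 6.

6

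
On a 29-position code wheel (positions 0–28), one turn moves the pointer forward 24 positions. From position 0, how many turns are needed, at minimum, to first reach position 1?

23

29 = 1·24 + 5
24 = 4·5 + 4
5 = 1·4 + 1
4 = 4·1 + 0
Back-substituting gives 24·23 ≡ 1 (mod 29).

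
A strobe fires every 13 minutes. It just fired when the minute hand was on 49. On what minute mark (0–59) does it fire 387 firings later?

40

387·13 = 5031.
5031 = 83·60 + 51, so 5031 mod 60 = 51.
(49 + 51) mod 60 = 40.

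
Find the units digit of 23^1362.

9

Powers of 3 mod 10 repeat with period 4: 3, 9, 7, 1.
1362 leaves remainder 2 on division by 4, so 23^1362 ends in 9.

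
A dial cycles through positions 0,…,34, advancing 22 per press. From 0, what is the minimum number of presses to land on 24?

17

The inverse of 22 mod 35 is 8 (since 22·8 = 176 ≡ 1).
Multiplying both sides by 8: x ≡ 8·24 = 192 ≡ 17 (mod 35).
Check: 22·17 = 374 = 10·35 + 24.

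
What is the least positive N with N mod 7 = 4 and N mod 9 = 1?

46

Since 9·4 ≡ 1 (mod 7), take x = 1 + 9·((4−1)·4 mod 7) = 1 + 9·5 = 46.
Check: 46 mod 7 = 4, 46 mod 9 = 1.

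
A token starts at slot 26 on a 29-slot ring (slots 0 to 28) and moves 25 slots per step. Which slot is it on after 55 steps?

9

55·25 = 1375.
1375 = 47·29 + 12, so 1375 mod 29 = 12.
(26 + 12) mod 29 = 9.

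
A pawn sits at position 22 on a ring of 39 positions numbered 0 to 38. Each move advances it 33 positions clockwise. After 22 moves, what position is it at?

22·33 = 726.
Dividing 726 by 39 gives quotient 18 and remainder 24.
(22 + 24) mod 39 = 7.

7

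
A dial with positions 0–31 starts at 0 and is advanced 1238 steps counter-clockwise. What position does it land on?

10

1238 mod 32 = 22 (since 38·32 = 1216).
(0 − 22) mod 32 = 10.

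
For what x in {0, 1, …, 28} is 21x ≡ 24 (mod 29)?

21⁻¹ ≡ 18 (mod 29) because 21·18 = 378 = 13·29 + 1.
So x ≡ 18·24 = 432 ≡ 26 (mod 29).

26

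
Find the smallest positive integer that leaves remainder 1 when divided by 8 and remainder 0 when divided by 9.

9

Since 9·1 ≡ 1 (mod 8), take x = 0 + 9·((1−0)·1 mod 8) = 0 + 9·1 = 9.
Check: 9 mod 8 = 1, 9 mod 9 = 0.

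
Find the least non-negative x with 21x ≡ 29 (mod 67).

The inverse of 21 mod 67 is 16 (since 21·16 = 336 ≡ 1).
Multiplying both sides by 16: x ≡ 16·29 = 464 ≡ 62 (mod 67).

62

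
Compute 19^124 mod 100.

21

Square-and-reduce mod 100: 19^1≡19, 19^2≡61, 19^4≡21, 19^8≡41, 19^16≡81, 19^32≡61, 19^64≡21.
Since 124 = 4 + 8 + 16 + 32 + 64 in binary, 19^124 ≡ 21·41·81·61·21 ≡ 21 (mod 100).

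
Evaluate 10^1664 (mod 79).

Successive squares of 10 mod 79: 10^1≡10, 10^2≡21, 10^4≡46, 10^8≡62, 10^16≡52, 10^32≡18, 10^64≡8, 10^128≡64, 10^256≡67, 10^512≡65, 10^1024≡38.
1664 = 128 + 512 + 1024, so 10^1664 ≡ 64·65·38 ≡ 1 (mod 79).

1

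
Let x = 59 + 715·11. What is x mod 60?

4

715·11 = 7865.
7865 − 131·60 = 5, so 7865 ≡ 5 (mod 60).
(59 + 5) mod 60 = 4.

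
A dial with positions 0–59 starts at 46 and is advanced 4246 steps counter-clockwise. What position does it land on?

0

4246 mod 60 = 46 (since 70·60 = 4200).
(46 − 46) mod 60 = 0.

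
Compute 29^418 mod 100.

Successive squares of 29 mod 100: 29^1≡29, 29^2≡41, 29^4≡81, 29^8≡61, 29^16≡21, 29^32≡41, 29^64≡81, 29^128≡61, 29^256≡21.
418 = 2 + 32 + 128 + 256, so 29^418 ≡ 41·41·61·21 ≡ 61 (mod 100).

61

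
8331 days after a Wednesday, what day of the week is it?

8331 = 1190·7 + 1, so 8331 mod 7 = 1.
Wednesday + 1 day → Thursday.

Thursday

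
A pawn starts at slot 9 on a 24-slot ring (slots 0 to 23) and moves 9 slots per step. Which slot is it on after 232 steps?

232·9 = 2088.
Dividing 2088 by 24 gives quotient 87 and remainder 0.
(9 + 0) mod 24 = 9.

9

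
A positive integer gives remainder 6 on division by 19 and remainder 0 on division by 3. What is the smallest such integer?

x ≡ 0 (mod 3) gives x ∈ {0, 3, 6}.
The first of these with x mod 19 = 6 is 6.

6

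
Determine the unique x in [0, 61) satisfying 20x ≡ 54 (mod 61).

20⁻¹ ≡ 58 (mod 61) because 20·58 = 1160 = 19·61 + 1.
Multiplying both sides by 58: x ≡ 58·54 = 3132 ≡ 21 (mod 61).

21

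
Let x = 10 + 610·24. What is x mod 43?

30

610·24 = 14640.
Dividing 14640 by 43 gives quotient 340 and remainder 20.
(10 + 20) mod 43 = 30.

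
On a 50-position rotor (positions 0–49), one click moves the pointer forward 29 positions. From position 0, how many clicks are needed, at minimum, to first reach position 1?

29·19 = 551 = 11·50 + 1, so 29⁻¹ ≡ 19 (mod 50).

19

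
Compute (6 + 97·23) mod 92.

97·23 = 2231.
Dividing 2231 by 92 gives quotient 24 and remainder 23.
(6 + 23) mod 92 = 29.

29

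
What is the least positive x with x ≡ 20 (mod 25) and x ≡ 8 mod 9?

x ≡ 8 (mod 9) gives x ∈ {8, 17, 26, 35, 44, 53, 62, 71, …}.
The first of these with x mod 25 = 20 is 170.

170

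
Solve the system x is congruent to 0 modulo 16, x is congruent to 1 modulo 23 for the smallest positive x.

208

x ≡ 0 (mod 16) gives x ∈ {0, 16, 32, 48, 64, 80, 96, 112, …}.
The first of these with x mod 23 = 1 is 208.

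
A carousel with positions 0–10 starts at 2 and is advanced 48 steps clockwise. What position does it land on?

6

48 mod 11 = 4 (since 4·11 = 44).
(2 + 4) mod 11 = 6.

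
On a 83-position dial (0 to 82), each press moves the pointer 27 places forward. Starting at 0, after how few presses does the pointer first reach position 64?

The inverse of 27 mod 83 is 40 (since 27·40 = 1080 ≡ 1).
So x ≡ 40·64 = 2560 ≡ 70 (mod 83).

70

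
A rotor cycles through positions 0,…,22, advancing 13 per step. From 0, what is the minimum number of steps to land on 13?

The inverse of 13 mod 23 is 16 (since 13·16 = 208 ≡ 1).
So x ≡ 16·13 = 208 ≡ 1 (mod 23).
Check: 13·1 = 13 = 0·23 + 13.

1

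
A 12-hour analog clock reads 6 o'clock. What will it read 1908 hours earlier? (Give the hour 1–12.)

1908 − 159·12 = 0, so 1908 ≡ 0 (mod 12).
6 − 0 → 6 on a 12-hour dial.

6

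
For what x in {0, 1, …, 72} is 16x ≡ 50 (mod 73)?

16⁻¹ ≡ 32 (mod 73) because 16·32 = 512 = 7·73 + 1.
So x ≡ 32·50 = 1600 ≡ 67 (mod 73).

67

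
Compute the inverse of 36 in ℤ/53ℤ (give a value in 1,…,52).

53 = 1·36 + 17
36 = 2·17 + 2
17 = 8·2 + 1
2 = 2·1 + 0
Back-substituting gives 36·28 ≡ 1 (mod 53).

28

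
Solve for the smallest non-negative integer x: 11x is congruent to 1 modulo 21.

The inverse of 11 mod 21 is 2 (since 11·2 = 22 ≡ 1).
So x ≡ 2·1 = 2 ≡ 2 (mod 21).
Check: 11·2 = 22 = 1·21 + 1.

2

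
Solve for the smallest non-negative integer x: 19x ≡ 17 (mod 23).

13

19⁻¹ ≡ 17 (mod 23) because 19·17 = 323 = 14·23 + 1.
Multiplying both sides by 17: x ≡ 17·17 = 289 ≡ 13 (mod 23).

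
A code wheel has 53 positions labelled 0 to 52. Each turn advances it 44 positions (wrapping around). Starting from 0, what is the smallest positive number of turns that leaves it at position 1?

47

53 = 1·44 + 9
44 = 4·9 + 8
9 = 1·8 + 1
8 = 8·1 + 0
Back-substituting gives 44·47 ≡ 1 (mod 53).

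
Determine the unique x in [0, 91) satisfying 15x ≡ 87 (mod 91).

24

15⁻¹ ≡ 85 (mod 91) because 15·85 = 1275 = 14·91 + 1.
So x ≡ 85·87 = 7395 ≡ 24 (mod 91).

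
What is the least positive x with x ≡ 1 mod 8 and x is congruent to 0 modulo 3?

9

x ≡ 0 (mod 3) gives x ∈ {0, 3, 6, 9}.
The first of these with x mod 8 = 1 is 9.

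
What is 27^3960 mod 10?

Powers of 7 mod 10 repeat with period 4: 7, 9, 3, 1.
3960 mod 4 = 0, so the last digit matches 7^4 = 1.

1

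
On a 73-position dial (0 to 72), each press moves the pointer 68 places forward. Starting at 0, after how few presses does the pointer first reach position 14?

The inverse of 68 mod 73 is 29 (since 68·29 = 1972 ≡ 1).
Multiplying both sides by 29: x ≡ 29·14 = 406 ≡ 41 (mod 73).
Check: 68·41 = 2788 = 38·73 + 14.

41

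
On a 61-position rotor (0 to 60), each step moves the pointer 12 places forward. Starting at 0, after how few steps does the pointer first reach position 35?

8

The inverse of 12 mod 61 is 56 (since 12·56 = 672 ≡ 1).
So x ≡ 56·35 = 1960 ≡ 8 (mod 61).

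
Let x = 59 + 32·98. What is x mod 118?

32·98 = 3136.
3136 mod 118 = 68 (since 26·118 = 3068).
(59 + 68) mod 118 = 9.

9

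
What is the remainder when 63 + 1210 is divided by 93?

1210 = 13·93 + 1, so 1210 mod 93 = 1.
(63 + 1) mod 93 = 64.

64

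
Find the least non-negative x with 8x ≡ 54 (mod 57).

8⁻¹ ≡ 50 (mod 57) because 8·50 = 400 = 7·57 + 1.
So x ≡ 50·54 = 2700 ≡ 21 (mod 57).
Check: 8·21 = 168 = 2·57 + 54.

21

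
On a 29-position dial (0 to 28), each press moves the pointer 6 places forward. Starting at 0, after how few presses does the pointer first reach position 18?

The inverse of 6 mod 29 is 5 (since 6·5 = 30 ≡ 1).
So x ≡ 5·18 = 90 ≡ 3 (mod 29).

3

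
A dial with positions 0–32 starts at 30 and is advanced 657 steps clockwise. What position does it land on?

Dividing 657 by 33 gives quotient 19 and remainder 30.
(30 + 30) mod 33 = 27.

27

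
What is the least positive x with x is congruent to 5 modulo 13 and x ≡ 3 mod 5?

18

x ≡ 3 (mod 5) gives x ∈ {3, 8, 13, 18}.
The first of these with x mod 13 = 5 is 18.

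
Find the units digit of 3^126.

The units digit of 3^n cycles with period 4: 3, 9, 7, 1, …
126 mod 4 = 2, so the last digit matches 3^2 = 9.

9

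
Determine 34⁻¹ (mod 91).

83

34·83 = 2822 = 31·91 + 1, so 34⁻¹ ≡ 83 (mod 91).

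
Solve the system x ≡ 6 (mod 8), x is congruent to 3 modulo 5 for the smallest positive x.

38

Since 5·5 ≡ 1 (mod 8), take x = 3 + 5·((6−3)·5 mod 8) = 3 + 5·7 = 38.
Check: 38 mod 8 = 6, 38 mod 5 = 3.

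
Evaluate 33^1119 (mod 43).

By repeated squaring mod 43: 33^1≡33, 33^2≡14, 33^4≡24, 33^8≡17, 33^16≡31, 33^32≡15, 33^64≡10, 33^128≡14, 33^256≡24, 33^512≡17, 33^1024≡31.
Since 1119 = 1 + 2 + 4 + 8 + 16 + 64 + 1024 in binary, 33^1119 ≡ 33·14·24·17·31·10·31 ≡ 8 (mod 43).

8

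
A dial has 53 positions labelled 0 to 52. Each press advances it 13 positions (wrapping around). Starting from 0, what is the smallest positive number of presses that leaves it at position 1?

53 = 4·13 + 1
13 = 13·1 + 0
Back-substituting gives 13·49 ≡ 1 (mod 53).

49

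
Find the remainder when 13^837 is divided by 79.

10

Successive squares of 13 mod 79: 13^1≡13, 13^2≡11, 13^4≡42, 13^8≡26, 13^16≡44, 13^32≡40, 13^64≡20, 13^128≡5, 13^256≡25, 13^512≡72.
Since 837 = 1 + 4 + 64 + 256 + 512 in binary, 13^837 ≡ 13·42·20·25·72 ≡ 10 (mod 79).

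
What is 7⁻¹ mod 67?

7·48 = 336 = 5·67 + 1, so 7⁻¹ ≡ 48 (mod 67).

48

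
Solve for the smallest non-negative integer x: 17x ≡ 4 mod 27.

5

17⁻¹ ≡ 8 (mod 27) because 17·8 = 136 = 5·27 + 1.
Multiplying both sides by 8: x ≡ 8·4 = 32 ≡ 5 (mod 27).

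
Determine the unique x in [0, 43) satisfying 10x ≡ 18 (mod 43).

19

10⁻¹ ≡ 13 (mod 43) because 10·13 = 130 = 3·43 + 1.
So x ≡ 13·18 = 234 ≡ 19 (mod 43).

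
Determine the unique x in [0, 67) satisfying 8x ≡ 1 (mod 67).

The inverse of 8 mod 67 is 42 (since 8·42 = 336 ≡ 1).
So x ≡ 42·1 = 42 ≡ 42 (mod 67).
Check: 8·42 = 336 = 5·67 + 1.

42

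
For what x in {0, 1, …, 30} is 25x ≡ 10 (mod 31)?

19

The inverse of 25 mod 31 is 5 (since 25·5 = 125 ≡ 1).
Multiplying both sides by 5: x ≡ 5·10 = 50 ≡ 19 (mod 31).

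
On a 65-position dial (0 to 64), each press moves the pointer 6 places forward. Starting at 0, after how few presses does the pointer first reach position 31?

16

The inverse of 6 mod 65 is 11 (since 6·11 = 66 ≡ 1).
Multiplying both sides by 11: x ≡ 11·31 = 341 ≡ 16 (mod 65).
Check: 6·16 = 96 = 1·65 + 31.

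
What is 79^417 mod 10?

9

Last digits of 9^n: 9, 1 (period 2).
417 leaves remainder 1 on division by 2, so 79^417 ends in 9.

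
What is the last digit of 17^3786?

The units digit of 17^n cycles with period 4: 7, 9, 3, 1, …
3786 leaves remainder 2 on division by 4, so 17^3786 ends in 9.

9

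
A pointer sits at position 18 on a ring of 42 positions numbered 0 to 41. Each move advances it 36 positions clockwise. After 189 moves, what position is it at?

189·36 = 6804.
Dividing 6804 by 42 gives quotient 162 and remainder 0.
(18 + 0) mod 42 = 18.

18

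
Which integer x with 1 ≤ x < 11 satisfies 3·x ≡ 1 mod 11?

4

11 = 3·3 + 2
3 = 1·2 + 1
2 = 2·1 + 0
Back-substituting gives 3·4 ≡ 1 (mod 11).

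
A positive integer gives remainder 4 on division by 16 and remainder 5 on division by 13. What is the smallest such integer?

Since 13·5 ≡ 1 (mod 16), take x = 5 + 13·((4−5)·5 mod 16) = 5 + 13·11 = 148.
Check: 148 mod 16 = 4, 148 mod 13 = 5.

148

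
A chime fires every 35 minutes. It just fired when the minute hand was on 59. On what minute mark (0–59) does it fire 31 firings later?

4

31·35 = 1085.
1085 mod 60 = 5 (since 18·60 = 1080).
(59 + 5) mod 60 = 4.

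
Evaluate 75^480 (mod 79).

By repeated squaring mod 79: 75^1≡75, 75^2≡16, 75^4≡19, 75^8≡45, 75^16≡50, 75^32≡51, 75^64≡73, 75^128≡36, 75^256≡32.
Since 480 = 32 + 64 + 128 + 256 in binary, 75^480 ≡ 51·73·36·32 ≡ 65 (mod 79).

65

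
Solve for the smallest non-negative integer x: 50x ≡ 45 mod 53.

38

The inverse of 50 mod 53 is 35 (since 50·35 = 1750 ≡ 1).
Multiplying both sides by 35: x ≡ 35·45 = 1575 ≡ 38 (mod 53).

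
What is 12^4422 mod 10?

The units digit of 12^n cycles with period 4: 2, 4, 8, 6, …
4422 leaves remainder 2 on division by 4, so 12^4422 ends in 4.

4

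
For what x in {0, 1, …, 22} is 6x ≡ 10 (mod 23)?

17

The inverse of 6 mod 23 is 4 (since 6·4 = 24 ≡ 1).
Multiplying both sides by 4: x ≡ 4·10 = 40 ≡ 17 (mod 23).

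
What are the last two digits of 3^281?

Successive squares of 3 mod 100: 3^1≡3, 3^2≡9, 3^4≡81, 3^8≡61, 3^16≡21, 3^32≡41, 3^64≡81, 3^128≡61, 3^256≡21.
Since 281 = 1 + 8 + 16 + 256 in binary, 3^281 ≡ 3·61·21·21 ≡ 3 (mod 100).

03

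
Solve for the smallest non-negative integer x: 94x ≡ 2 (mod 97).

94⁻¹ ≡ 32 (mod 97) because 94·32 = 3008 = 31·97 + 1.
Multiplying both sides by 32: x ≡ 32·2 = 64 ≡ 64 (mod 97).

64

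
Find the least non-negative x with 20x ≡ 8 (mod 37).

The inverse of 20 mod 37 is 13 (since 20·13 = 260 ≡ 1).
So x ≡ 13·8 = 104 ≡ 30 (mod 37).

30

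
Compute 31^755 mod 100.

Successive squares of 31 mod 100: 31^1≡31, 31^2≡61, 31^4≡21, 31^8≡41, 31^16≡81, 31^32≡61, 31^64≡21, 31^128≡41, 31^256≡81, 31^512≡61.
755 = 1 + 2 + 16 + 32 + 64 + 128 + 512, so 31^755 ≡ 31·61·81·61·21·41·61 ≡ 51 (mod 100).

51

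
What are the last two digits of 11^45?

Successive squares of 11 mod 100: 11^1≡11, 11^2≡21, 11^4≡41, 11^8≡81, 11^16≡61, 11^32≡21.
45 = 1 + 4 + 8 + 32, so 11^45 ≡ 11·41·81·21 ≡ 51 (mod 100).

51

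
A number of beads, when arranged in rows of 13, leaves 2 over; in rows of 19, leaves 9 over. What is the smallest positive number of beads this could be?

Since 19·11 ≡ 1 (mod 13), take x = 9 + 19·((2−9)·11 mod 13) = 9 + 19·1 = 28.
Check: 28 mod 13 = 2, 28 mod 19 = 9.

28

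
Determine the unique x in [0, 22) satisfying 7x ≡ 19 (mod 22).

The inverse of 7 mod 22 is 19 (since 7·19 = 133 ≡ 1).
Multiplying both sides by 19: x ≡ 19·19 = 361 ≡ 9 (mod 22).
Check: 7·9 = 63 = 2·22 + 19.

9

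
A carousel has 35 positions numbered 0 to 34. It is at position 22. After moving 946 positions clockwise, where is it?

946 = 27·35 + 1, so 946 mod 35 = 1.
(22 + 1) mod 35 = 23.

23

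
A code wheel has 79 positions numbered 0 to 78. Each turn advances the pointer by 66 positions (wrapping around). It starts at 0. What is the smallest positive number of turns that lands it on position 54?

The inverse of 66 mod 79 is 6 (since 66·6 = 396 ≡ 1).
So x ≡ 6·54 = 324 ≡ 8 (mod 79).

8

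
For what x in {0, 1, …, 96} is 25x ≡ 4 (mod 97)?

70

The inverse of 25 mod 97 is 66 (since 25·66 = 1650 ≡ 1).
So x ≡ 66·4 = 264 ≡ 70 (mod 97).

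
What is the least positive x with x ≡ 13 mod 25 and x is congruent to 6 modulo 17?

363

x ≡ 6 (mod 17) gives x ∈ {6, 23, 40, 57, 74, 91, 108, 125, …}.
The first of these with x mod 25 = 13 is 363.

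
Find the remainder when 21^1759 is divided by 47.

Square-and-reduce mod 47: 21^1≡21, 21^2≡18, 21^4≡42, 21^8≡25, 21^16≡14, 21^32≡8, 21^64≡17, 21^128≡7, 21^256≡2, 21^512≡4, 21^1024≡16.
1759 = 1 + 2 + 4 + 8 + 16 + 64 + 128 + 512 + 1024, so 21^1759 ≡ 21·18·42·25·14·17·7·4·16 ≡ 3 (mod 47).

3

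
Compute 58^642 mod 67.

62

Square-and-reduce mod 67: 58^1≡58, 58^2≡14, 58^4≡62, 58^8≡25, 58^16≡22, 58^32≡15, 58^64≡24, 58^128≡40, 58^256≡59, 58^512≡64.
642 = 2 + 128 + 512, so 58^642 ≡ 14·40·64 ≡ 62 (mod 67).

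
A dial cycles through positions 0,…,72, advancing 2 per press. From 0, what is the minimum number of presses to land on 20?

10

The inverse of 2 mod 73 is 37 (since 2·37 = 74 ≡ 1).
So x ≡ 37·20 = 740 ≡ 10 (mod 73).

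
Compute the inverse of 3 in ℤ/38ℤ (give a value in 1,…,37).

13

38 = 12·3 + 2
3 = 1·2 + 1
2 = 2·1 + 0
Back-substituting gives 3·13 ≡ 1 (mod 38).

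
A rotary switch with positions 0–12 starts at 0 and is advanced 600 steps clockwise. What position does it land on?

600 − 46·13 = 2, so 600 ≡ 2 (mod 13).
(0 + 2) mod 13 = 2.

2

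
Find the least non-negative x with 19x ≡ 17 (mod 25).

19⁻¹ ≡ 4 (mod 25) because 19·4 = 76 = 3·25 + 1.
Multiplying both sides by 4: x ≡ 4·17 = 68 ≡ 18 (mod 25).
Check: 19·18 = 342 = 13·25 + 17.

18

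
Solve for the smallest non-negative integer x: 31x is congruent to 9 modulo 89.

The inverse of 31 mod 89 is 23 (since 31·23 = 713 ≡ 1).
Multiplying both sides by 23: x ≡ 23·9 = 207 ≡ 29 (mod 89).
Check: 31·29 = 899 = 10·89 + 9.

29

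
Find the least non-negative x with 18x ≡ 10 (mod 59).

53

18⁻¹ ≡ 23 (mod 59) because 18·23 = 414 = 7·59 + 1.
Multiplying both sides by 23: x ≡ 23·10 = 230 ≡ 53 (mod 59).
Check: 18·53 = 954 = 16·59 + 10.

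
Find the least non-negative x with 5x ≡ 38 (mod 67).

The inverse of 5 mod 67 is 27 (since 5·27 = 135 ≡ 1).
Multiplying both sides by 27: x ≡ 27·38 = 1026 ≡ 21 (mod 67).

21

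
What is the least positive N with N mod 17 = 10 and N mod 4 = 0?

44

x ≡ 0 (mod 4) gives x ∈ {0, 4, 8, 12, 16, 20, 24, 28, …}.
The first of these with x mod 17 = 10 is 44.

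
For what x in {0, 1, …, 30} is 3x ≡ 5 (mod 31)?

The inverse of 3 mod 31 is 21 (since 3·21 = 63 ≡ 1).
Multiplying both sides by 21: x ≡ 21·5 = 105 ≡ 12 (mod 31).
Check: 3·12 = 36 = 1·31 + 5.

12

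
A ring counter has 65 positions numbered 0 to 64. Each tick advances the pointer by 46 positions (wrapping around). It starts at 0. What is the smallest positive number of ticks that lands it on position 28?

46⁻¹ ≡ 41 (mod 65) because 46·41 = 1886 = 29·65 + 1.
So x ≡ 41·28 = 1148 ≡ 43 (mod 65).

43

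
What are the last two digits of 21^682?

41

Square-and-reduce mod 100: 21^1≡21, 21^2≡41, 21^4≡81, 21^8≡61, 21^16≡21, 21^32≡41, 21^64≡81, 21^128≡61, 21^256≡21, 21^512≡41.
682 = 2 + 8 + 32 + 128 + 512, so 21^682 ≡ 41·61·41·61·41 ≡ 41 (mod 100).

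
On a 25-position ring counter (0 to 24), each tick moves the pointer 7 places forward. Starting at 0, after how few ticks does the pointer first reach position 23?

7⁻¹ ≡ 18 (mod 25) because 7·18 = 126 = 5·25 + 1.
Multiplying both sides by 18: x ≡ 18·23 = 414 ≡ 14 (mod 25).

14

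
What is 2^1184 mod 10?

6

Last digits of 2^n: 2, 4, 8, 6 (period 4).
1184 mod 4 = 0, so the last digit matches 2^4 = 6.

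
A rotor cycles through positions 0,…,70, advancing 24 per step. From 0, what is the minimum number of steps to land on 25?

24⁻¹ ≡ 3 (mod 71) because 24·3 = 72 = 1·71 + 1.
So x ≡ 3·25 = 75 ≡ 4 (mod 71).
Check: 24·4 = 96 = 1·71 + 25.

4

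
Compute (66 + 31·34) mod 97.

31·34 = 1054.
1054 mod 97 = 84 (since 10·97 = 970).
(66 + 84) mod 97 = 53.

53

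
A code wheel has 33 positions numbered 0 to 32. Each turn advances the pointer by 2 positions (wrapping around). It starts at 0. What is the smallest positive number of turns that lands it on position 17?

25

2⁻¹ ≡ 17 (mod 33) because 2·17 = 34 = 1·33 + 1.
Multiplying both sides by 17: x ≡ 17·17 = 289 ≡ 25 (mod 33).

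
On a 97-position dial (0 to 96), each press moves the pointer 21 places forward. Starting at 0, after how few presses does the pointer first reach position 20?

The inverse of 21 mod 97 is 37 (since 21·37 = 777 ≡ 1).
So x ≡ 37·20 = 740 ≡ 61 (mod 97).
Check: 21·61 = 1281 = 13·97 + 20.

61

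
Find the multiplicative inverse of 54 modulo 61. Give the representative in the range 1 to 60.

54·26 = 1404 = 23·61 + 1, so 54⁻¹ ≡ 26 (mod 61).

26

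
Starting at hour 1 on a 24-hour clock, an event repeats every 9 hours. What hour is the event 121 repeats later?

10

121·9 = 1089.
Dividing 1089 by 24 gives quotient 45 and remainder 9.
(1 + 9) mod 24 = 10.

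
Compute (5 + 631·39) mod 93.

631·39 = 24609.
24609 − 264·93 = 57, so 24609 ≡ 57 (mod 93).
(5 + 57) mod 93 = 62.

62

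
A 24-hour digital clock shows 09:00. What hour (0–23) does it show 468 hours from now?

21

468 mod 24 = 12 (since 19·24 = 456).
(9 + 12) mod 24 = 21.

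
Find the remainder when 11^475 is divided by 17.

12

Successive squares of 11 mod 17: 11^1≡11, 11^2≡2, 11^4≡4, 11^8≡16, 11^16≡1, 11^32≡1, 11^64≡1, 11^128≡1, 11^256≡1.
475 = 1 + 2 + 8 + 16 + 64 + 128 + 256, so 11^475 ≡ 11·2·16·1·1·1·1 ≡ 12 (mod 17).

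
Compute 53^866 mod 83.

Successive squares of 53 mod 83: 53^1≡53, 53^2≡70, 53^4≡3, 53^8≡9, 53^16≡81, 53^32≡4, 53^64≡16, 53^128≡7, 53^256≡49, 53^512≡77.
Since 866 = 2 + 32 + 64 + 256 + 512 in binary, 53^866 ≡ 70·4·16·49·77 ≡ 7 (mod 83).

7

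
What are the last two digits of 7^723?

Successive squares of 7 mod 100: 7^1≡7, 7^2≡49, 7^4≡1, 7^8≡1, 7^16≡1, 7^32≡1, 7^64≡1, 7^128≡1, 7^256≡1, 7^512≡1.
Since 723 = 1 + 2 + 16 + 64 + 128 + 512 in binary, 7^723 ≡ 7·49·1·1·1·1 ≡ 43 (mod 100).

43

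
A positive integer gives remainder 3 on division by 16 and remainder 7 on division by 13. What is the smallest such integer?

163

x ≡ 7 (mod 13) gives x ∈ {7, 20, 33, 46, 59, 72, 85, 98, …}.
The first of these with x mod 16 = 3 is 163.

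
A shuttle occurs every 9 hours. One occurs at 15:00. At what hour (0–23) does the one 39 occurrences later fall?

6

39·9 = 351.
351 = 14·24 + 15, so 351 mod 24 = 15.
(15 + 15) mod 24 = 6.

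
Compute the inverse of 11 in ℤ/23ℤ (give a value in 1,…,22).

11·21 = 231 = 10·23 + 1, so 11⁻¹ ≡ 21 (mod 23).

21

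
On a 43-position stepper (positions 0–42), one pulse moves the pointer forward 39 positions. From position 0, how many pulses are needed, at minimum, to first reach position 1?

43 = 1·39 + 4
39 = 9·4 + 3
4 = 1·3 + 1
3 = 3·1 + 0
Back-substituting gives 39·32 ≡ 1 (mod 43).

32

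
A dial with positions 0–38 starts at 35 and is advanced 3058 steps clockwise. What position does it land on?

12

3058 mod 39 = 16 (since 78·39 = 3042).
(35 + 16) mod 39 = 12.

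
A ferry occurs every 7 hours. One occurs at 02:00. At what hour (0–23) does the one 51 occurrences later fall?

51·7 = 357.
357 = 14·24 + 21, so 357 mod 24 = 21.
(2 + 21) mod 24 = 23.

23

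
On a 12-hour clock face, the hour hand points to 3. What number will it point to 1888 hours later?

7

Dividing 1888 by 12 gives quotient 157 and remainder 4.
3 + 4 → 7 on a 12-hour dial.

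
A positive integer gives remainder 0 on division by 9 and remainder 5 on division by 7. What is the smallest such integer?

x ≡ 5 (mod 7) gives x ∈ {5, 12, 19, 26, 33, 40, 47, 54}.
The first of these with x mod 9 = 0 is 54.

54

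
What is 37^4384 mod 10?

Last digits of 7^n: 7, 9, 3, 1 (period 4).
4384 leaves remainder 0 on division by 4, so 37^4384 ends in 1.

1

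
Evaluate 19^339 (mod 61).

Square-and-reduce mod 61: 19^1≡19, 19^2≡56, 19^4≡25, 19^8≡15, 19^16≡42, 19^32≡56, 19^64≡25, 19^128≡15, 19^256≡42.
339 = 1 + 2 + 16 + 64 + 256, so 19^339 ≡ 19·56·42·25·42 ≡ 41 (mod 61).

41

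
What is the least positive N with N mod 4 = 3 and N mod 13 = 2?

Since 13·1 ≡ 1 (mod 4), take x = 2 + 13·((3−2)·1 mod 4) = 2 + 13·1 = 15.
Check: 15 mod 4 = 3, 15 mod 13 = 2.

15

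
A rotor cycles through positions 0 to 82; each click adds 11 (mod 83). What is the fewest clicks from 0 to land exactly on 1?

83 = 7·11 + 6
11 = 1·6 + 5
6 = 1·5 + 1
5 = 5·1 + 0
Back-substituting gives 11·68 ≡ 1 (mod 83).

68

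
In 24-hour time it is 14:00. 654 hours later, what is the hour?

20

Dividing 654 by 24 gives quotient 27 and remainder 6.
(14 + 6) mod 24 = 20.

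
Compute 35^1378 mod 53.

By repeated squaring mod 53: 35^1≡35, 35^2≡6, 35^4≡36, 35^8≡24, 35^16≡46, 35^32≡49, 35^64≡16, 35^128≡44, 35^256≡28, 35^512≡42, 35^1024≡15.
Since 1378 = 2 + 32 + 64 + 256 + 1024 in binary, 35^1378 ≡ 6·49·16·28·15 ≡ 52 (mod 53).

52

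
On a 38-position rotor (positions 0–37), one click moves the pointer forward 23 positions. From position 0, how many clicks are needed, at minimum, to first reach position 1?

23·5 = 115 = 3·38 + 1, so 23⁻¹ ≡ 5 (mod 38).

5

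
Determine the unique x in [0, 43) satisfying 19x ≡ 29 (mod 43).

40

19⁻¹ ≡ 34 (mod 43) because 19·34 = 646 = 15·43 + 1.
So x ≡ 34·29 = 986 ≡ 40 (mod 43).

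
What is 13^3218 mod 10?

9

Powers of 3 mod 10 repeat with period 4: 3, 9, 7, 1.
3218 mod 4 = 2, so the last digit matches 3^2 = 9.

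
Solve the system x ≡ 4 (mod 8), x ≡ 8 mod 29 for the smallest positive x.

124

x ≡ 4 (mod 8) gives x ∈ {4, 12, 20, 28, 36, 44, 52, 60, …}.
The first of these with x mod 29 = 8 is 124.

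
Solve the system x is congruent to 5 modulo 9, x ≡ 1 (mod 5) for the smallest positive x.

41

Since 5·2 ≡ 1 (mod 9), take x = 1 + 5·((5−1)·2 mod 9) = 1 + 5·8 = 41.
Check: 41 mod 9 = 5, 41 mod 5 = 1.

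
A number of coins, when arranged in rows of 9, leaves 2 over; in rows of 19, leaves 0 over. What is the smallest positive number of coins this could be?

x ≡ 2 (mod 9) gives x ∈ {2, 11, 20, 29, 38}.
The first of these with x mod 19 = 0 is 38.

38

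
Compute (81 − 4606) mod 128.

4606 − 35·128 = 126, so 4606 ≡ 126 (mod 128).
(81 − 126) mod 128 = 83.

83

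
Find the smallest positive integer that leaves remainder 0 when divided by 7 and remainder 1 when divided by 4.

Since 4·2 ≡ 1 (mod 7), take x = 1 + 4·((0−1)·2 mod 7) = 1 + 4·5 = 21.
Check: 21 mod 7 = 0, 21 mod 4 = 1.

21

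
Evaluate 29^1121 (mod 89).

38

Square-and-reduce mod 89: 29^1≡29, 29^2≡40, 29^4≡87, 29^8≡4, 29^16≡16, 29^32≡78, 29^64≡32, 29^128≡45, 29^256≡67, 29^512≡39, 29^1024≡8.
Since 1121 = 1 + 32 + 64 + 1024 in binary, 29^1121 ≡ 29·78·32·8 ≡ 38 (mod 89).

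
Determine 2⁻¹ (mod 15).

2·8 = 16 = 1·15 + 1, so 2⁻¹ ≡ 8 (mod 15).

8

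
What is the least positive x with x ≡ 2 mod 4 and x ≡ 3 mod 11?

14

Since 11·3 ≡ 1 (mod 4), take x = 3 + 11·((2−3)·3 mod 4) = 3 + 11·1 = 14.
Check: 14 mod 4 = 2, 14 mod 11 = 3.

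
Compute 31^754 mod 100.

By repeated squaring mod 100: 31^1≡31, 31^2≡61, 31^4≡21, 31^8≡41, 31^16≡81, 31^32≡61, 31^64≡21, 31^128≡41, 31^256≡81, 31^512≡61.
Since 754 = 2 + 16 + 32 + 64 + 128 + 512 in binary, 31^754 ≡ 61·81·61·21·41·61 ≡ 21 (mod 100).

21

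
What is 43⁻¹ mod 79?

79 = 1·43 + 36
43 = 1·36 + 7
36 = 5·7 + 1
7 = 7·1 + 0
Back-substituting gives 43·68 ≡ 1 (mod 79).

68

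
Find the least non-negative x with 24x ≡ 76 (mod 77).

16

24⁻¹ ≡ 61 (mod 77) because 24·61 = 1464 = 19·77 + 1.
So x ≡ 61·76 = 4636 ≡ 16 (mod 77).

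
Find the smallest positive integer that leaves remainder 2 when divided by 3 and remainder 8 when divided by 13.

x ≡ 2 (mod 3) gives x ∈ {2, 5, 8}.
The first of these with x mod 13 = 8 is 8.

8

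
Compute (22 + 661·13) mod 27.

661·13 = 8593.
8593 mod 27 = 7 (since 318·27 = 8586).
(22 + 7) mod 27 = 2.

2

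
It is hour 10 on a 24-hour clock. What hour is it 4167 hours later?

1

Dividing 4167 by 24 gives quotient 173 and remainder 15.
(10 + 15) mod 24 = 1.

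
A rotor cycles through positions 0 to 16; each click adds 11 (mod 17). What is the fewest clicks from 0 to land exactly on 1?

17 = 1·11 + 6
11 = 1·6 + 5
6 = 1·5 + 1
5 = 5·1 + 0
Back-substituting gives 11·14 ≡ 1 (mod 17).

14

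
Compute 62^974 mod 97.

Successive squares of 62 mod 97: 62^1≡62, 62^2≡61, 62^4≡35, 62^8≡61, 62^16≡35, 62^32≡61, 62^64≡35, 62^128≡61, 62^256≡35, 62^512≡61.
Since 974 = 2 + 4 + 8 + 64 + 128 + 256 + 512 in binary, 62^974 ≡ 61·35·61·35·61·35·61 ≡ 61 (mod 97).

61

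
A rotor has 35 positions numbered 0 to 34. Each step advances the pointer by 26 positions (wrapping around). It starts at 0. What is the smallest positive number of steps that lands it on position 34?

4

26⁻¹ ≡ 31 (mod 35) because 26·31 = 806 = 23·35 + 1.
So x ≡ 31·34 = 1054 ≡ 4 (mod 35).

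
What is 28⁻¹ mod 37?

4

28·4 = 112 = 3·37 + 1, so 28⁻¹ ≡ 4 (mod 37).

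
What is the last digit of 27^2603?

3

The units digit of 27^n cycles with period 4: 7, 9, 3, 1, …
2603 leaves remainder 3 on division by 4, so 27^2603 ends in 3.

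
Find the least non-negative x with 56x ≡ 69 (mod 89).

The inverse of 56 mod 89 is 62 (since 56·62 = 3472 ≡ 1).
Multiplying both sides by 62: x ≡ 62·69 = 4278 ≡ 6 (mod 89).
Check: 56·6 = 336 = 3·89 + 69.

6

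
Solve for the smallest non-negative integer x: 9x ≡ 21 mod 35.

9⁻¹ ≡ 4 (mod 35) because 9·4 = 36 = 1·35 + 1.
So x ≡ 4·21 = 84 ≡ 14 (mod 35).
Check: 9·14 = 126 = 3·35 + 21.

14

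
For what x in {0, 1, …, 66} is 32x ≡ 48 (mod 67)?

32⁻¹ ≡ 44 (mod 67) because 32·44 = 1408 = 21·67 + 1.
So x ≡ 44·48 = 2112 ≡ 35 (mod 67).
Check: 32·35 = 1120 = 16·67 + 48.

35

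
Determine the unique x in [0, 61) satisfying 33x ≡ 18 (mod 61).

The inverse of 33 mod 61 is 37 (since 33·37 = 1221 ≡ 1).
So x ≡ 37·18 = 666 ≡ 56 (mod 61).

56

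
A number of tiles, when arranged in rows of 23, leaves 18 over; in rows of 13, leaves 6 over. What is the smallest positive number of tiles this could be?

x ≡ 6 (mod 13) gives x ∈ {6, 19, 32, 45, 58, 71, 84, 97, …}.
The first of these with x mod 23 = 18 is 110.

110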